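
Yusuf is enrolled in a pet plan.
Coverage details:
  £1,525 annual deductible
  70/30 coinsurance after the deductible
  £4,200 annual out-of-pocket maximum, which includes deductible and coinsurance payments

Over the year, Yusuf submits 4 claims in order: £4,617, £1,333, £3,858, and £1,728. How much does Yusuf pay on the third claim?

Claim 1 — £4,617: deductible takes £1,525, £3,092 remains; coinsurance £3,092 × 30% = £927.60. Owner owes £2,452.60 (running OOP £2,452.60).
Claim 2 — £1,333: deductible met; 30% of £1,333 = £399.90. Cost to owner: £399.90. OOP to date £2,852.50.
Claim 3 — £3,858: deductible already satisfied, so owner's share is 30% × £3,858 = £1,157.40. Owner owes £1,157.40 (running OOP £4,009.90).

£1,157.40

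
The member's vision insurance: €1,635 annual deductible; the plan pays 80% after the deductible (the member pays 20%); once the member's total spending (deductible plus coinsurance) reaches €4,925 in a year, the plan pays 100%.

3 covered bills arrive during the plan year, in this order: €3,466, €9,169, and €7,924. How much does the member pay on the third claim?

Claim 1 (€3,466): €1,635 to deductible, leaving €1,831; 20% of €1,831 = €366.20. Member pays €2,001.20; OOP now €2,001.20.
Claim 2 (€9,169): 20% coinsurance on €9,169 = €1,833.80. Member owes €1,833.80 (running OOP €3,835).
Claim 3 (€7,924): 20% coinsurance on €7,924 = €1,584.80. Adding that to €3,835 gives €5,419.80, past the €4,925 cap; member pays only €4,925 − €3,835 = €1,090.

€1,090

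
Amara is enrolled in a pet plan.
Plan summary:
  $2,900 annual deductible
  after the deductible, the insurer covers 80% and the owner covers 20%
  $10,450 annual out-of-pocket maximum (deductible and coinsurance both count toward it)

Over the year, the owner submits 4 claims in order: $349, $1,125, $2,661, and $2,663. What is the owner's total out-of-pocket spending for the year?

#1 ($349): fully absorbed by the deductible. Owner pays $349; OOP now $349.
#2 ($1,125): all of it applies to the deductible. Cost to owner: $1,125. OOP to date $1,474.
#3 ($2,661): deductible takes $1,426, $1,235 remains; coinsurance $1,235 × 20% = $247. Owner pays $1,673; OOP now $3,147.
#4 ($2,663): 20% coinsurance on $2,663 = $532.60. Owner owes $532.60 (running OOP $3,679.60).
Summing the owner's payments: $349 + $1,125 + $1,673 + $532.60 = $3,679.60.

$3,679.60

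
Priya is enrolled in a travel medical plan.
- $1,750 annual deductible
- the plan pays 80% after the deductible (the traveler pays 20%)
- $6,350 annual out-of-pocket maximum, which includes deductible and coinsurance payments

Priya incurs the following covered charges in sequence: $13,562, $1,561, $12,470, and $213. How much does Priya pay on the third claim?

$1,925.40

Claim 1 — $13,562: $1,750 to deductible, leaving $11,812; coinsurance $11,812 × 20% = $2,362.40. Traveler pays $4,112.40; OOP now $4,112.40.
Claim 2 — $1,561: deductible met; 20% of $1,561 = $312.20. Cost to traveler: $312.20. OOP to date $4,424.60.
Claim 3 — $12,470: deductible met; 20% of $12,470 = $2,494. That would push OOP to $6,918.60, over the $6,350 cap, so traveler pays $6,350 − $4,424.60 = $1,925.40.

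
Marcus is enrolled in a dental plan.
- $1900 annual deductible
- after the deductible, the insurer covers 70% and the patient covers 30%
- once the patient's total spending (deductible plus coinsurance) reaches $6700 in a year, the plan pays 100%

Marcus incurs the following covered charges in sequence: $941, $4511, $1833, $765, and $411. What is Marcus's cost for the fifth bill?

$123.30

Bill 1, $941: fully absorbed by the deductible. Patient owes $941 (running OOP $941).
Bill 2, $4511: $959 to deductible, leaving $3552; patient's 30% is $1065.60. Patient pays $2024.60; OOP now $2965.60.
Bill 3, $1833: 30% coinsurance on $1833 = $549.90. Patient pays $549.90; OOP now $3515.50.
Bill 4, $765: deductible met; 30% of $765 = $229.50. Patient owes $229.50 (running OOP $3745).
Bill 5, $411: 30% coinsurance on $411 = $123.30. Patient owes $123.30 (running OOP $3868.30).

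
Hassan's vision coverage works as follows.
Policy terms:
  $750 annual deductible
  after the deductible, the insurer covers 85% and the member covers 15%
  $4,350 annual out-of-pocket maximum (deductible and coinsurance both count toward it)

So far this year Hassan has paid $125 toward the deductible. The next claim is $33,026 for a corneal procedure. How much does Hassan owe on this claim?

$125 of the $750 deductible is already met, leaving $625.
That leaves $33,026 − $625 = $32,401 for coinsurance.
Member's 15% share of $32,401 is $4,860.15.
So the member owes $625 + $4,860.15 = $5,485.15 before any cap.
Year-to-date out-of-pocket would reach $125 + $5,485.15 = $5,610.15, above the $4,350 maximum, so the member pays only $4,350 − $125 = $4,225.

$4,225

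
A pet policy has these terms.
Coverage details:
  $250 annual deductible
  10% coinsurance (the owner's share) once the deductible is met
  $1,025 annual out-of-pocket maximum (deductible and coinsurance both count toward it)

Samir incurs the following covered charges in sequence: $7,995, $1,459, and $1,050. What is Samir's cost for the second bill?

$0.50

#1 ($7,995): $250 to deductible, leaving $7,745; 10% of $7,745 = $774.50. Cost to owner: $1,024.50. OOP to date $1,024.50.
#2 ($1,459): 10% coinsurance on $1,459 = $145.90. Adding that to $1,024.50 gives $1,170.40, past the $1,025 cap; owner pays only $1,025 − $1,024.50 = $0.50.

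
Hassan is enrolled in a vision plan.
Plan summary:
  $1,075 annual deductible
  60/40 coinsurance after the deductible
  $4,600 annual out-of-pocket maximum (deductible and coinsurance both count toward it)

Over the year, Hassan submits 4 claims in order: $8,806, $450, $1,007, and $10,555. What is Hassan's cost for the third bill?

Claim 1 ($8,806): deductible takes $1,075, $7,731 remains; member's 40% is $3,092.40. Member pays $4,167.40; OOP now $4,167.40.
Claim 2 ($450): deductible met; 40% of $450 = $180. Member pays $180; OOP now $4,347.40.
Claim 3 ($1,007): deductible already satisfied, so member's share is 40% × $1,007 = $402.80. That would push OOP to $4,750.20, over the $4,600 cap, so member pays $4,600 − $4,347.40 = $252.60.

$252.60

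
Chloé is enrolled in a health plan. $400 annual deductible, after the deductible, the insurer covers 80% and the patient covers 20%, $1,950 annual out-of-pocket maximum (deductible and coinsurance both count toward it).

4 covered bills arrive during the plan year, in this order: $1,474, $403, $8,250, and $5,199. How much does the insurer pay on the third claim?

Bill 1, $1,474: deductible takes $400, $1,074 remains; coinsurance $1,074 × 20% = $214.80. Patient pays $614.80; OOP now $614.80. Insurer: $1,474 − $614.80 = $859.20.
Bill 2, $403: deductible already satisfied, so patient's share is 20% × $403 = $80.60. Patient pays $80.60; OOP now $695.40. Plan pays $403 − $80.60 = $322.40.
Bill 3, $8,250: deductible met; 20% of $8,250 = $1,650. Adding that to $695.40 gives $2,345.40, past the $1,950 cap; patient pays only $1,950 − $695.40 = $1,254.60. Plan pays $8,250 − $1,254.60 = $6,995.40.

$6,995.40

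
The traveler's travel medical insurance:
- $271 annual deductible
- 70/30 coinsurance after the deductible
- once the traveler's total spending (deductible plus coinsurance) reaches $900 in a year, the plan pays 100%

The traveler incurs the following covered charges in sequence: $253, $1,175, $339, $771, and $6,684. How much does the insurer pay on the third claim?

$237.30

#1 ($253): all of it applies to the deductible. Traveler owes $253 (running OOP $253). Plan pays $253 − $253 = $0.
#2 ($1,175): $18 to deductible, leaving $1,157; 30% of $1,157 = $347.10. Cost to traveler: $365.10. OOP to date $618.10. Insurer: $1,175 − $365.10 = $809.90.
#3 ($339): 30% coinsurance on $339 = $101.70. Cost to traveler: $101.70. OOP to date $719.80. Insurer: $339 − $101.70 = $237.30.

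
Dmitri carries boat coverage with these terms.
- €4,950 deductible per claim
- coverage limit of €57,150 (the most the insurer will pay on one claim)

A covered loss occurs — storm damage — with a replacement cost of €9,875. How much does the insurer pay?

€4,925

Subtract the deductible: €9,875 − €4,950 = €4,925.
That's under the €57,150 cap, so the insurer reimburses the full €4,925.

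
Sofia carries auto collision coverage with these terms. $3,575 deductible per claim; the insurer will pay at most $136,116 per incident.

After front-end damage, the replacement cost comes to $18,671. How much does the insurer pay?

Subtract the deductible: $18,671 − $3,575 = $15,096.
$15,096 ≤ $136,116, so the limit doesn't bind; insurer pays $15,096.

$15,096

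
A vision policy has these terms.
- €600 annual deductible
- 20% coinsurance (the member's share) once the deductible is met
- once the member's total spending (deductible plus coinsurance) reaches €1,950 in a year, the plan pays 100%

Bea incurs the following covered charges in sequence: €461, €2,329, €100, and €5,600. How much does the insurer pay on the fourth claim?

Claim 1 — €461: fully absorbed by the deductible. Member pays €461; OOP now €461. Insurer: €461 − €461 = €0.
Claim 2 — €2,329: €139 finishes the deductible; €2,190 goes to coinsurance; coinsurance €2,190 × 20% = €438. Member owes €577 (running OOP €1,038). Insurer: €2,329 − €577 = €1,752.
Claim 3 — €100: deductible met; 20% of €100 = €20. Member pays €20; OOP now €1,058. Plan pays €100 − €20 = €80.
Claim 4 — €5,600: deductible met; 20% of €5,600 = €1,120. Adding that to €1,058 gives €2,178, past the €1,950 cap; member pays only €1,950 − €1,058 = €892. Plan pays €5,600 − €892 = €4,708.

€4,708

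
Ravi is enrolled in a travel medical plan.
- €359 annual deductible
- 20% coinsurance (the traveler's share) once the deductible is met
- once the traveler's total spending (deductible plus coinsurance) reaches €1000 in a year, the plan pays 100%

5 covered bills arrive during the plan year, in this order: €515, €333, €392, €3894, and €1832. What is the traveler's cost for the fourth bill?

Bill 1, €515: deductible takes €359, €156 remains; traveler's 20% is €31.20. Traveler pays €390.20; OOP now €390.20.
Bill 2, €333: 20% coinsurance on €333 = €66.60. Traveler pays €66.60; OOP now €456.80.
Bill 3, €392: deductible already satisfied, so traveler's share is 20% × €392 = €78.40. Cost to traveler: €78.40. OOP to date €535.20.
Bill 4, €3894: 20% coinsurance on €3894 = €778.80. Adding that to €535.20 gives €1314, past the €1000 cap; traveler pays only €1000 − €535.20 = €464.80.

€464.80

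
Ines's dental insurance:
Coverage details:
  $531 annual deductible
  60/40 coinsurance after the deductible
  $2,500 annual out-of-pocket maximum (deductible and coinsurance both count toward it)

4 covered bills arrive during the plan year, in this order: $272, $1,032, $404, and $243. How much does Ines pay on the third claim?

$161.60

Bill 1, $272: fully absorbed by the deductible. Cost to patient: $272. OOP to date $272.
Bill 2, $1,032: $259 finishes the deductible; $773 goes to coinsurance; 40% of $773 = $309.20. Patient owes $568.20 (running OOP $840.20).
Bill 3, $404: deductible already satisfied, so patient's share is 40% × $404 = $161.60. Patient owes $161.60 (running OOP $1,001.80).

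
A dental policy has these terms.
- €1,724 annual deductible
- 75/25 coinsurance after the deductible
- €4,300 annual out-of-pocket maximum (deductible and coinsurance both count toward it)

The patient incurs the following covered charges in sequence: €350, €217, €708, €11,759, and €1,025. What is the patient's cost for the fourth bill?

Bill 1, €350: entire amount goes to the deductible. Patient owes €350 (running OOP €350).
Bill 2, €217: all of it applies to the deductible. Patient owes €217 (running OOP €567).
Bill 3, €708: entire amount goes to the deductible. Cost to patient: €708. OOP to date €1,275.
Bill 4, €11,759: deductible takes €449, €11,310 remains; coinsurance €11,310 × 25% = €2,827.50. Claim cost before the cap: €449 + €2,827.50 = €3,276.50. Adding that to €1,275 gives €4,551.50, past the €4,300 cap; patient pays only €4,300 − €1,275 = €3,025.

€3,025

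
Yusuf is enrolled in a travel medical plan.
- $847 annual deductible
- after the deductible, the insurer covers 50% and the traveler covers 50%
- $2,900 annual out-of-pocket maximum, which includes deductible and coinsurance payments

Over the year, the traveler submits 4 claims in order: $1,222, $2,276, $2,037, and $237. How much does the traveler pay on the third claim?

Claim 1 — $1,222: $847 to deductible, leaving $375; coinsurance $375 × 50% = $187.50. Traveler pays $1,034.50; OOP now $1,034.50.
Claim 2 — $2,276: deductible met; 50% of $2,276 = $1,138. Traveler owes $1,138 (running OOP $2,172.50).
Claim 3 — $2,037: 50% coinsurance on $2,037 = $1,018.50. OOP would hit $3,191 > $2,900, so the cap limits the traveler to $2,900 − $2,172.50 = $727.50.

$727.50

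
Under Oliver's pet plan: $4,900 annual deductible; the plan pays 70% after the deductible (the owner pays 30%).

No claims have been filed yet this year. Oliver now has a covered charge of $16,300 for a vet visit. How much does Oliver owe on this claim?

$8,320

Nothing has been paid toward the $4,900 deductible, so the first $4,900 of this charge is applied there.
After the $4,900 deductible portion, $16,300 − $4,900 = $11,400 is subject to coinsurance.
30% of $11,400 = $3,420 falls to the owner.
Owner responsibility: $4,900 + $3,420 = $8,320.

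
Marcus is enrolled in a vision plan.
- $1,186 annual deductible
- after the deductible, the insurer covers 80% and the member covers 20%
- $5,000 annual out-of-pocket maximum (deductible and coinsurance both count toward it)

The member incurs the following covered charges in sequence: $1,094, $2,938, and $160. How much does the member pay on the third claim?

Claim 1 ($1,094): all of it applies to the deductible. Cost to member: $1,094. OOP to date $1,094.
Claim 2 ($2,938): deductible takes $92, $2,846 remains; member's 20% is $569.20. Member owes $661.20 (running OOP $1,755.20).
Claim 3 ($160): deductible already satisfied, so member's share is 20% × $160 = $32. Member owes $32 (running OOP $1,787.20).

$32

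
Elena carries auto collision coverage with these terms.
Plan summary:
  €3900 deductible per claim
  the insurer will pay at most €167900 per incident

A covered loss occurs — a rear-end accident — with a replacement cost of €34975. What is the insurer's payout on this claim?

€31075

After the deductible, €34975 − €3900 = €31075 remains.
€31075 ≤ €167900, so the limit doesn't bind; insurer pays €31075.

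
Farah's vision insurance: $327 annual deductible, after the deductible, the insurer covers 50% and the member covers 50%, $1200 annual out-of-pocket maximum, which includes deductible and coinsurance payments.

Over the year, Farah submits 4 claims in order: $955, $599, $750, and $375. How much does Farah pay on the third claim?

$259.50

Claim 1 — $955: $327 finishes the deductible; $628 goes to coinsurance; 50% of $628 = $314. Cost to member: $641. OOP to date $641.
Claim 2 — $599: 50% coinsurance on $599 = $299.50. Member owes $299.50 (running OOP $940.50).
Claim 3 — $750: 50% coinsurance on $750 = $375. OOP would hit $1315.50 > $1200, so the cap limits the member to $1200 − $940.50 = $259.50.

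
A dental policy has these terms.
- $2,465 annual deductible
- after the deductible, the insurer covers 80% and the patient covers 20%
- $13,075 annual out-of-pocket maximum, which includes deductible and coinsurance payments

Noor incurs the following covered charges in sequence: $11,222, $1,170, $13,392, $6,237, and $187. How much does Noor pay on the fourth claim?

#1 ($11,222): $2,465 finishes the deductible; $8,757 goes to coinsurance; coinsurance $8,757 × 20% = $1,751.40. Patient pays $4,216.40; OOP now $4,216.40.
#2 ($1,170): deductible already satisfied, so patient's share is 20% × $1,170 = $234. Cost to patient: $234. OOP to date $4,450.40.
#3 ($13,392): deductible met; 20% of $13,392 = $2,678.40. Patient owes $2,678.40 (running OOP $7,128.80).
#4 ($6,237): 20% coinsurance on $6,237 = $1,247.40. Cost to patient: $1,247.40. OOP to date $8,376.20.

$1,247.40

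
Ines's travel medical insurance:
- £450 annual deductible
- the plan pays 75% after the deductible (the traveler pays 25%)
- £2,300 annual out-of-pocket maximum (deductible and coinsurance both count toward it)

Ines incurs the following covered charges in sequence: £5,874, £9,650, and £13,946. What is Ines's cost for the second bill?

Claim 1 (£5,874): £450 finishes the deductible; £5,424 goes to coinsurance; traveler's 25% is £1,356. Cost to traveler: £1,806. OOP to date £1,806.
Claim 2 (£9,650): deductible met; 25% of £9,650 = £2,412.50. That would push OOP to £4,218.50, over the £2,300 cap, so traveler pays £2,300 − £1,806 = £494.

£494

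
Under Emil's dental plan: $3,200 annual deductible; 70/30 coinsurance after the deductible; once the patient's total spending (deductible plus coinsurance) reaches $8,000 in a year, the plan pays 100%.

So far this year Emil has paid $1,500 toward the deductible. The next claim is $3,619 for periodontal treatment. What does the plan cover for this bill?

$1,343.30

Deductible still to meet: $3,200 − $1,500 = $1,700.
The remaining $1,919 (= $3,619 − $1,700) moves to coinsurance.
Patient's 30% share of $1,919 is $575.70.
So the patient owes $1,700 + $575.70 = $2,275.70 before any cap.
Year-to-date out-of-pocket becomes $1,500 + $2,275.70 = $3,775.70, still under the $8,000 maximum, so no cap applies.
The plan picks up $3,619 − $2,275.70 = $1,343.30.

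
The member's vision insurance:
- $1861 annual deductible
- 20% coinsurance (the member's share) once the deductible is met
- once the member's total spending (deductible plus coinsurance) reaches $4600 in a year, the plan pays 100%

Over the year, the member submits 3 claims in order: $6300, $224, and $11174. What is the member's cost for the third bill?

$1806.40

Claim 1 — $6300: deductible takes $1861, $4439 remains; 20% of $4439 = $887.80. Member owes $2748.80 (running OOP $2748.80).
Claim 2 — $224: deductible already satisfied, so member's share is 20% × $224 = $44.80. Member pays $44.80; OOP now $2793.60.
Claim 3 — $11174: 20% coinsurance on $11174 = $2234.80. OOP would hit $5028.40 > $4600, so the cap limits the member to $4600 − $2793.60 = $1806.40.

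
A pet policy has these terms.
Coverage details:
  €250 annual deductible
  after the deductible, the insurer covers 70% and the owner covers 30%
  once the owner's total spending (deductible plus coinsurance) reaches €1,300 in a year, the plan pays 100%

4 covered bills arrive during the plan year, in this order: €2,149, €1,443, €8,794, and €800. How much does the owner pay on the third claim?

#1 (€2,149): €250 to deductible, leaving €1,899; coinsurance €1,899 × 30% = €569.70. Cost to owner: €819.70. OOP to date €819.70.
#2 (€1,443): 30% coinsurance on €1,443 = €432.90. Cost to owner: €432.90. OOP to date €1,252.60.
#3 (€8,794): deductible met; 30% of €8,794 = €2,638.20. Adding that to €1,252.60 gives €3,890.80, past the €1,300 cap; owner pays only €1,300 − €1,252.60 = €47.40.

€47.40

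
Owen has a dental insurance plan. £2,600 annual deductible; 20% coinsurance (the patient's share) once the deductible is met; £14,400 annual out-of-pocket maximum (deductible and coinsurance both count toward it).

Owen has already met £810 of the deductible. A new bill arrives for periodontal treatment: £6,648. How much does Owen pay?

Remaining deductible: £2,600 − £810 = £1,790.
After the £1,790 deductible portion, £6,648 − £1,790 = £4,858 is subject to coinsurance.
Coinsurance: £4,858 × 20% = £971.60.
So the patient owes £1,790 + £971.60 = £2,761.60 before any cap.
Total out-of-pocket so far would be £810 + £2,761.60 = £3,571.60, below the £14,400 cap — no reduction.

£2,761.60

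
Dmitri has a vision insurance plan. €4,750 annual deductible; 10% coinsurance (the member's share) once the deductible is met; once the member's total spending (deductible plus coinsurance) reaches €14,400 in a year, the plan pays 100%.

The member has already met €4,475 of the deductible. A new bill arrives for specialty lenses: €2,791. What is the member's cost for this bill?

€526.60

€4,475 of the €4,750 deductible is already met, leaving €275.
After the €275 deductible portion, €2,791 − €275 = €2,516 is subject to coinsurance.
10% of €2,516 = €251.60 falls to the member.
Member responsibility before any cap: €275 + €251.60 = €526.60.
Cumulative spending €4,475 + €526.60 = €5,001.60 stays under the €14,400 maximum.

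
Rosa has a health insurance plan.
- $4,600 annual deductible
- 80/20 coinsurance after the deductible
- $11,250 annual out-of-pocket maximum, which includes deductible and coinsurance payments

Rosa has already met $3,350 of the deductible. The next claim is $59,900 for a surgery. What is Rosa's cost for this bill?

$7,900

$3,350 of the $4,600 deductible is already met, leaving $1,250.
After the $1,250 deductible portion, $59,900 − $1,250 = $58,650 is subject to coinsurance.
Patient's 20% share of $58,650 is $11,730.
So the patient owes $1,250 + $11,730 = $12,980 before any cap.
That would bring total out-of-pocket to $16,330, past the $11,250 cap. The patient is capped at $11,250 − $3,350 = $7,900 on this claim.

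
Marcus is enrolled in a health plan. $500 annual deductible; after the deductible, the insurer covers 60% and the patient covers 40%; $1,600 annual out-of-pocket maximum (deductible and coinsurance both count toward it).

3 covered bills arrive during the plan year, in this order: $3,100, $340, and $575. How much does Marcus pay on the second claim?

Bill 1, $3,100: $500 to deductible, leaving $2,600; coinsurance $2,600 × 40% = $1,040. Patient owes $1,540 (running OOP $1,540).
Bill 2, $340: deductible met; 40% of $340 = $136. Adding that to $1,540 gives $1,676, past the $1,600 cap; patient pays only $1,600 − $1,540 = $60.

$60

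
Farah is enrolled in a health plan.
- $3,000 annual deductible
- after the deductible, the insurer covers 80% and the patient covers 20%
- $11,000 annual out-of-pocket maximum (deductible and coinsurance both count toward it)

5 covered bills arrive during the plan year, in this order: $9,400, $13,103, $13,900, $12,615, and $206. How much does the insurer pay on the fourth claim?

$11,295.60

Claim 1 ($9,400): deductible takes $3,000, $6,400 remains; patient's 20% is $1,280. Patient owes $4,280 (running OOP $4,280). Plan pays $9,400 − $4,280 = $5,120.
Claim 2 ($13,103): deductible met; 20% of $13,103 = $2,620.60. Patient pays $2,620.60; OOP now $6,900.60. Plan pays $13,103 − $2,620.60 = $10,482.40.
Claim 3 ($13,900): deductible met; 20% of $13,900 = $2,780. Patient owes $2,780 (running OOP $9,680.60). Plan pays $13,900 − $2,780 = $11,120.
Claim 4 ($12,615): deductible met; 20% of $12,615 = $2,523. Adding that to $9,680.60 gives $12,203.60, past the $11,000 cap; patient pays only $11,000 − $9,680.60 = $1,319.40. Insurer: $12,615 − $1,319.40 = $11,295.60.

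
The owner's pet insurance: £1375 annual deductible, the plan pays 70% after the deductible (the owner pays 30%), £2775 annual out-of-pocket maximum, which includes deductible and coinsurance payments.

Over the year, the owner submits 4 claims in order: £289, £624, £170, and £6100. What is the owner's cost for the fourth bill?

Bill 1, £289: entire amount goes to the deductible. Owner owes £289 (running OOP £289).
Bill 2, £624: entire amount goes to the deductible. Owner owes £624 (running OOP £913).
Bill 3, £170: fully absorbed by the deductible. Cost to owner: £170. OOP to date £1083.
Bill 4, £6100: £292 to deductible, leaving £5808; coinsurance £5808 × 30% = £1742.40. Claim cost before the cap: £292 + £1742.40 = £2034.40. That would push OOP to £3117.40, over the £2775 cap, so owner pays £2775 − £1083 = £1692.

£1692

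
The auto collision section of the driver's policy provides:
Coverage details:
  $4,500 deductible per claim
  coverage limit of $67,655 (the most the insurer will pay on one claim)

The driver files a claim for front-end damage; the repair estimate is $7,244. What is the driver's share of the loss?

$4,500

Subtract the deductible: $7,244 − $4,500 = $2,744.
That's under the $67,655 cap, so the insurer reimburses the full $2,744.
The driver bears the rest of the original loss: $7,244 − $2,744 = $4,500.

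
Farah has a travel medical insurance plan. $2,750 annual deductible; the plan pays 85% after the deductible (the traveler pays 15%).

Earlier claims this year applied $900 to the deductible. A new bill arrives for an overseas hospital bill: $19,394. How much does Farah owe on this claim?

$4,481.60

Deductible still to meet: $2,750 − $900 = $1,850.
The remaining $17,544 (= $19,394 − $1,850) moves to coinsurance.
Coinsurance: $17,544 × 15% = $2,631.60.
So the traveler owes $1,850 + $2,631.60 = $4,481.60.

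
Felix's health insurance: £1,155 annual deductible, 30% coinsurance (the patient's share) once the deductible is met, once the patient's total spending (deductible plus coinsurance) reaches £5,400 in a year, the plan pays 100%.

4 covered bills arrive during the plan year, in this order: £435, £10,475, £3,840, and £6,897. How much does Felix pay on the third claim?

Bill 1, £435: fully absorbed by the deductible. Patient pays £435; OOP now £435.
Bill 2, £10,475: deductible takes £720, £9,755 remains; coinsurance £9,755 × 30% = £2,926.50. Patient pays £3,646.50; OOP now £4,081.50.
Bill 3, £3,840: deductible met; 30% of £3,840 = £1,152. Patient owes £1,152 (running OOP £5,233.50).

£1,152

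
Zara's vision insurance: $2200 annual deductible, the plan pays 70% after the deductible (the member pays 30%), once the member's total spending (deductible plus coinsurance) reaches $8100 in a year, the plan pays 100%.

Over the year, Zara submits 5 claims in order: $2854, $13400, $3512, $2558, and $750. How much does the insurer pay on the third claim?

$2458.40

Claim 1 ($2854): $2200 to deductible, leaving $654; member's 30% is $196.20. Member owes $2396.20 (running OOP $2396.20). Plan pays $2854 − $2396.20 = $457.80.
Claim 2 ($13400): deductible already satisfied, so member's share is 30% × $13400 = $4020. Cost to member: $4020. OOP to date $6416.20. Insurer: $13400 − $4020 = $9380.
Claim 3 ($3512): deductible already satisfied, so member's share is 30% × $3512 = $1053.60. Member owes $1053.60 (running OOP $7469.80). Insurer: $3512 − $1053.60 = $2458.40.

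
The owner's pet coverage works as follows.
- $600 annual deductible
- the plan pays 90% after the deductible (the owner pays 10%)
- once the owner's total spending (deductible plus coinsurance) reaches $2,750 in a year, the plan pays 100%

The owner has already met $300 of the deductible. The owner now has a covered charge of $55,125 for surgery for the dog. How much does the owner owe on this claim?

$2,450

Remaining deductible: $600 − $300 = $300.
The remaining $54,825 (= $55,125 − $300) moves to coinsurance.
10% of $54,825 = $5,482.50 falls to the owner.
That puts the owner's cost at $300 + $5,482.50 = $5,782.50 before any cap.
Year-to-date out-of-pocket would reach $300 + $5,782.50 = $6,082.50, above the $2,750 maximum, so the owner pays only $2,750 − $300 = $2,450.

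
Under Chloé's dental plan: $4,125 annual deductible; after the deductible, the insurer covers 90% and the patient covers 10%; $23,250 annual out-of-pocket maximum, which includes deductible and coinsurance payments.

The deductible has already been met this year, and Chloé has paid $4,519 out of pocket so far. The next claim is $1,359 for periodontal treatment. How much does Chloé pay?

$135.90

With the deductible met, the entire $1,359 is subject to coinsurance.
10% of $1,359 = $135.90 falls to the patient.
Year-to-date out-of-pocket becomes $4,519 + $135.90 = $4,654.90, still under the $23,250 maximum, so no cap applies.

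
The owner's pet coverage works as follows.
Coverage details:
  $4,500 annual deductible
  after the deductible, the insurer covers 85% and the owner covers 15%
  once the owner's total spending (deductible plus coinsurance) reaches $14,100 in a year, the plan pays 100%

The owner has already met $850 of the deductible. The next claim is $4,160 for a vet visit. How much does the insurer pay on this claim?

$433.50

$850 of the $4,500 deductible is already met, leaving $3,650.
After the $3,650 deductible portion, $4,160 − $3,650 = $510 is subject to coinsurance.
Owner's 15% share of $510 is $76.50.
Owner responsibility before any cap: $3,650 + $76.50 = $3,726.50.
Total out-of-pocket so far would be $850 + $3,726.50 = $4,576.50, below the $14,100 cap — no reduction.
The plan picks up $4,160 − $3,726.50 = $433.50.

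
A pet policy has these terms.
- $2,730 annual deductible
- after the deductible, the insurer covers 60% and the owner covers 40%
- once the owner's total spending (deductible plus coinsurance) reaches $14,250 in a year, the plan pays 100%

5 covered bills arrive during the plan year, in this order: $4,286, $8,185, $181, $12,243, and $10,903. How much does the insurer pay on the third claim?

$108.60

Bill 1, $4,286: deductible takes $2,730, $1,556 remains; 40% of $1,556 = $622.40. Owner pays $3,352.40; OOP now $3,352.40. Insurer: $4,286 − $3,352.40 = $933.60.
Bill 2, $8,185: deductible met; 40% of $8,185 = $3,274. Owner owes $3,274 (running OOP $6,626.40). Insurer: $8,185 − $3,274 = $4,911.
Bill 3, $181: 40% coinsurance on $181 = $72.40. Cost to owner: $72.40. OOP to date $6,698.80. Plan pays $181 − $72.40 = $108.60.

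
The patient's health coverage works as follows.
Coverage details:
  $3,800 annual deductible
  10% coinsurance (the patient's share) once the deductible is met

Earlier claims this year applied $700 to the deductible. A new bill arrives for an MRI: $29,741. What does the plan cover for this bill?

$700 of the $3,800 deductible is already met, leaving $3,100.
The remaining $26,641 (= $29,741 − $3,100) moves to coinsurance.
Coinsurance: $26,641 × 10% = $2,664.10.
That puts the patient's cost at $3,100 + $2,664.10 = $5,764.10.
The plan picks up $29,741 − $5,764.10 = $23,976.90.

$23,976.90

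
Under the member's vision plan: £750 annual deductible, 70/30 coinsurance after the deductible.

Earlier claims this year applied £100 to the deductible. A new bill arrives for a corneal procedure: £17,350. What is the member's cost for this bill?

£5,660

Deductible still to meet: £750 − £100 = £650.
The remaining £16,700 (= £17,350 − £650) moves to coinsurance.
Coinsurance: £16,700 × 30% = £5,010.
So the member owes £650 + £5,010 = £5,660.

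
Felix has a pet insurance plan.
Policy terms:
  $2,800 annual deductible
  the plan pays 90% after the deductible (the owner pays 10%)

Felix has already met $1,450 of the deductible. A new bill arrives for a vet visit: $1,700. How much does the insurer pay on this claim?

$1,450 of the $2,800 deductible is already met, leaving $1,350.
That leaves $1,700 − $1,350 = $350 for coinsurance.
10% of $350 = $35 falls to the owner.
That puts the owner's cost at $1,350 + $35 = $1,385.
The plan picks up $1,700 − $1,385 = $315.

$315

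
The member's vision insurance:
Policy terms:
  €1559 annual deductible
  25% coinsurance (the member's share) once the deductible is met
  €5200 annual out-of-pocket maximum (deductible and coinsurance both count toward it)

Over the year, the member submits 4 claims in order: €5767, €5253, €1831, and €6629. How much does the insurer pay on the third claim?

€1373.25

Claim 1 — €5767: €1559 to deductible, leaving €4208; member's 25% is €1052. Member pays €2611; OOP now €2611. Insurer: €5767 − €2611 = €3156.
Claim 2 — €5253: deductible met; 25% of €5253 = €1313.25. Member pays €1313.25; OOP now €3924.25. Plan pays €5253 − €1313.25 = €3939.75.
Claim 3 — €1831: 25% coinsurance on €1831 = €457.75. Cost to member: €457.75. OOP to date €4382. Insurer: €1831 − €457.75 = €1373.25.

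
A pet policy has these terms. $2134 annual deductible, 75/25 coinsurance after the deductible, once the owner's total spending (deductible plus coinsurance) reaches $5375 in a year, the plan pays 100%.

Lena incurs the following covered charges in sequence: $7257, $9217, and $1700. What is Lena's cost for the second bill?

$1960.25

Claim 1 ($7257): $2134 finishes the deductible; $5123 goes to coinsurance; coinsurance $5123 × 25% = $1280.75. Owner owes $3414.75 (running OOP $3414.75).
Claim 2 ($9217): deductible already satisfied, so owner's share is 25% × $9217 = $2304.25. That would push OOP to $5719, over the $5375 cap, so owner pays $5375 − $3414.75 = $1960.25.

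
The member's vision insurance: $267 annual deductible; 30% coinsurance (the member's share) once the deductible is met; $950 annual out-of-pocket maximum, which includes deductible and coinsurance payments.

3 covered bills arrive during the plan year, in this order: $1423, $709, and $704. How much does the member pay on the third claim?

$123.50

#1 ($1423): deductible takes $267, $1156 remains; 30% of $1156 = $346.80. Cost to member: $613.80. OOP to date $613.80.
#2 ($709): 30% coinsurance on $709 = $212.70. Cost to member: $212.70. OOP to date $826.50.
#3 ($704): 30% coinsurance on $704 = $211.20. Adding that to $826.50 gives $1037.70, past the $950 cap; member pays only $950 − $826.50 = $123.50.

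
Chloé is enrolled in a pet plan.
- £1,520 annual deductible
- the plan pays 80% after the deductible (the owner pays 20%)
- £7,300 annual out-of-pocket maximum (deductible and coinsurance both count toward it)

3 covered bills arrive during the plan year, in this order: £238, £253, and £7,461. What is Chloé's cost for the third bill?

#1 (£238): fully absorbed by the deductible. Owner owes £238 (running OOP £238).
#2 (£253): fully absorbed by the deductible. Owner owes £253 (running OOP £491).
#3 (£7,461): £1,029 to deductible, leaving £6,432; owner's 20% is £1,286.40. Owner owes £2,315.40 (running OOP £2,806.40).

£2,315.40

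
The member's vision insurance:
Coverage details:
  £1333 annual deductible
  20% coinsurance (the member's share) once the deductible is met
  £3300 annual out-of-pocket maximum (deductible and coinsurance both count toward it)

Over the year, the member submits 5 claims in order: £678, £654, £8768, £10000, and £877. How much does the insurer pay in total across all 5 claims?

#1 (£678): all of it applies to the deductible. Cost to member: £678. OOP to date £678. Insurer: £678 − £678 = £0.
#2 (£654): all of it applies to the deductible. Member owes £654 (running OOP £1332). Plan pays £654 − £654 = £0.
#3 (£8768): £1 to deductible, leaving £8767; 20% of £8767 = £1753.40. Member pays £1754.40; OOP now £3086.40. Insurer: £8768 − £1754.40 = £7013.60.
#4 (£10000): 20% coinsurance on £10000 = £2000. OOP would hit £5086.40 > £3300, so the cap limits the member to £3300 − £3086.40 = £213.60. Insurer: £10000 − £213.60 = £9786.40.
#5 (£877): 20% coinsurance on £877 = £175.40. Adding that to £3300 gives £3475.40, past the £3300 cap; member pays only £3300 − £3300 = £0. Insurer: £877 − £0 = £877.
Insurer total: £0 + £0 + £7013.60 + £9786.40 + £877 = £17677.

£17677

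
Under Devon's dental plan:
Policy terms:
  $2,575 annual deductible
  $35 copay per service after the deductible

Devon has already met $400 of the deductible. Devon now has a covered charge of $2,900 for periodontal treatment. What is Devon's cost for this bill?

$2,210

$400 of the $2,575 deductible is already met, leaving $2,175.
The remaining $725 (= $2,900 − $2,175) moves to the copay.
Copay on this service: $35.
That puts the patient's cost at $2,175 + $35 = $2,210.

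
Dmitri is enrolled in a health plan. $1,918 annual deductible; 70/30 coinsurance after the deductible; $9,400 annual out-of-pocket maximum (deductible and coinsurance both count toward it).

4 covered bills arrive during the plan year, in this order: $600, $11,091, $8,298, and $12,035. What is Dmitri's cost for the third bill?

$2,489.40

Bill 1, $600: entire amount goes to the deductible. Cost to patient: $600. OOP to date $600.
Bill 2, $11,091: deductible takes $1,318, $9,773 remains; 30% of $9,773 = $2,931.90. Patient owes $4,249.90 (running OOP $4,849.90).
Bill 3, $8,298: deductible already satisfied, so patient's share is 30% × $8,298 = $2,489.40. Patient owes $2,489.40 (running OOP $7,339.30).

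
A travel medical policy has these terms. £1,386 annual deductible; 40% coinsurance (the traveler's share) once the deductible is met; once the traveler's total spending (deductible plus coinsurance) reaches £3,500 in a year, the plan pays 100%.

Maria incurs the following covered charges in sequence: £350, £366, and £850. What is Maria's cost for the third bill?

£742

Bill 1, £350: entire amount goes to the deductible. Traveler owes £350 (running OOP £350).
Bill 2, £366: all of it applies to the deductible. Traveler pays £366; OOP now £716.
Bill 3, £850: deductible takes £670, £180 remains; 40% of £180 = £72. Traveler owes £742 (running OOP £1,458).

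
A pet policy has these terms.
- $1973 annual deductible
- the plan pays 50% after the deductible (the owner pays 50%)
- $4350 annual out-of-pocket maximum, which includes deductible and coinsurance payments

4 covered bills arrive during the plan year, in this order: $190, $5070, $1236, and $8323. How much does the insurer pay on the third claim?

$618

Bill 1, $190: entire amount goes to the deductible. Cost to owner: $190. OOP to date $190. Insurer: $190 − $190 = $0.
Bill 2, $5070: $1783 finishes the deductible; $3287 goes to coinsurance; coinsurance $3287 × 50% = $1643.50. Owner pays $3426.50; OOP now $3616.50. Plan pays $5070 − $3426.50 = $1643.50.
Bill 3, $1236: deductible met; 50% of $1236 = $618. Cost to owner: $618. OOP to date $4234.50. Plan pays $1236 − $618 = $618.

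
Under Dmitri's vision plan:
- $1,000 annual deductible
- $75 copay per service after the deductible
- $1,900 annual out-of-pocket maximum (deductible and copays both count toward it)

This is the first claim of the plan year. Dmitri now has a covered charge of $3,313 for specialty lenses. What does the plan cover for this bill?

$2,238

Deductible not yet touched, so the first $1,000 of the bill goes to the deductible.
After the $1,000 deductible portion, $3,313 − $1,000 = $2,313 is subject to the copay.
Copay on this service: $75.
That puts the member's cost at $1,000 + $75 = $1,075 before any cap.
Total out-of-pocket so far would be $0 + $1,075 = $1,075, below the $1,900 cap — no reduction.
The insurer covers the remainder: $3,313 − $1,075 = $2,238.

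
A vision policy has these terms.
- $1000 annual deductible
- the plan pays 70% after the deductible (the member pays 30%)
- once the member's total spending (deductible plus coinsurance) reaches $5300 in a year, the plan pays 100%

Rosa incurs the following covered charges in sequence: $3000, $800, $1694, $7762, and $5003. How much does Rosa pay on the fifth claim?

#1 ($3000): deductible takes $1000, $2000 remains; member's 30% is $600. Member pays $1600; OOP now $1600.
#2 ($800): deductible already satisfied, so member's share is 30% × $800 = $240. Cost to member: $240. OOP to date $1840.
#3 ($1694): deductible already satisfied, so member's share is 30% × $1694 = $508.20. Member pays $508.20; OOP now $2348.20.
#4 ($7762): deductible met; 30% of $7762 = $2328.60. Member pays $2328.60; OOP now $4676.80.
#5 ($5003): deductible met; 30% of $5003 = $1500.90. That would push OOP to $6177.70, over the $5300 cap, so member pays $5300 − $4676.80 = $623.20.

$623.20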